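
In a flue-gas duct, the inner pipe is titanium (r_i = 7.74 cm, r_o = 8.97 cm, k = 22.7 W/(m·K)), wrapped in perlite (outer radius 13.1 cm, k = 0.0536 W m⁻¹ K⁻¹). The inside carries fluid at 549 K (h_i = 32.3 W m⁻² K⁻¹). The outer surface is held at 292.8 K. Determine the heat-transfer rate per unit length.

Q' = 215 W/m

Resistance network (inner→outer):
  R'_conv,in = 1/(2πr h) = 1/(2π·0.0774·32.3) = 0.06366 m·K/W
  R'_titanium = ln(0.0897/0.0774)/(2πk) = 0.1475/(2π·22.7) = 0.001034 m·K/W
  R'_perlite = ln(0.131/0.0897)/(2πk) = 0.3787/(2π·0.0536) = 1.125 m·K/W
ΣR = 0.06366 + 0.001034 + 1.125 = 1.190 m·K/W
Q' = ΔT/ΣR = (549 K − 292.8 K)/1.190 = 215 W/m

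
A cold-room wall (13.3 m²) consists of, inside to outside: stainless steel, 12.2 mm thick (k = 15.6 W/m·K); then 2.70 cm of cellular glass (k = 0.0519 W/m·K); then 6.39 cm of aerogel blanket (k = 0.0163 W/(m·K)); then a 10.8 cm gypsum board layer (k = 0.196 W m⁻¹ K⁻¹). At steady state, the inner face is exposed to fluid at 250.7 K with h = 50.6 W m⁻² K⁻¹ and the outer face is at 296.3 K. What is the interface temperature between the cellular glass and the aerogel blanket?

T = 255.6 K

Treat each layer as a resistance in series:
  R_conv,in = 1/(hA) = 1/(50.6·13.3) = 0.001486 K/W
  R_stainless steel = L/(kA) = 0.0122/(15.6·13.3) = 5.880×10^-5 K/W
  R_cellular glass = L/(kA) = 0.0270/(0.0519·13.3) = 0.03912 K/W
  R_aerogel blanket = L/(kA) = 0.0639/(0.0163·13.3) = 0.2948 K/W
  R_gypsum board = L/(kA) = 0.108/(0.196·13.3) = 0.04143 K/W
ΣR = 0.001486 + 5.880×10^-5 + 0.03912 + 0.2948 + 0.04143 = 0.3769 K/W
Q = ΔT/ΣR = (250.7 K − 296.3 K)/0.3769 = -121.0 W
From the inner boundary to the cellular glass/aerogel blanket interface, ΣR_partial = 0.04066 K/W.
T_interface = T_in − Q·ΣR_partial = 250.7 K − (-121.0)(0.04066) = 255.6 K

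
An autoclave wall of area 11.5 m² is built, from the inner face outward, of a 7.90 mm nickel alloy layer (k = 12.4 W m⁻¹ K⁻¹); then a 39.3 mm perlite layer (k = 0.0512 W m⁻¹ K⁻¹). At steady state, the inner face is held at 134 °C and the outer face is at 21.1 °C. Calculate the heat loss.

Series thermal resistances, inner to outer:
  R_nickel alloy = L/(kA) = 0.00790/(12.4·11.5) = 5.540×10^-5 K/W
  R_perlite = L/(kA) = 0.0393/(0.0512·11.5) = 0.06675 K/W
ΣR = 5.540×10^-5 + 0.06675 = 0.06681 K/W
Q = ΔT/ΣR = (134 °C − 21.1 °C)/0.06681 = 1690 W

Q = 1690 W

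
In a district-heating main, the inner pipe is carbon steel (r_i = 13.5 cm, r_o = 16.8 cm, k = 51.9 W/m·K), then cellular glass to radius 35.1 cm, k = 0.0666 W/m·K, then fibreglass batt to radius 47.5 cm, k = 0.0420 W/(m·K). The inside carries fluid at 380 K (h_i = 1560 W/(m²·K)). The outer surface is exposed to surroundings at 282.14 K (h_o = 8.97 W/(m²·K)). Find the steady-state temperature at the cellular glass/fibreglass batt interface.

Series thermal resistances, inner to outer:
  R'_conv,in = 1/(2πr h) = 1/(2π·0.135·1560) = 7.557×10^-4 m·K/W
  R'_carbon steel = ln(0.168/0.135)/(2πk) = 0.2187/(2π·51.9) = 6.706×10^-4 m·K/W
  R'_cellular glass = ln(0.351/0.168)/(2πk) = 0.7368/(2π·0.0666) = 1.761 m·K/W
  R'_fibreglass batt = ln(0.475/0.351)/(2πk) = 0.3025/(2π·0.0420) = 1.146 m·K/W
  R'_conv,out = 1/(2πr h) = 1/(2π·0.475·8.97) = 0.03735 m·K/W
ΣR = 7.557×10^-4 + 6.706×10^-4 + 1.761 + 1.146 + 0.03735 = 2.946 m·K/W
Q' = ΔT/ΣR = (380 K − 282.14 K)/2.946 = 33.22 W/m
From the inner boundary to the cellular glass/fibreglass batt interface, ΣR_partial = 1.762 m·K/W.
T_interface = T_in − Q'·ΣR_partial = 380 K − (33.22)(1.762) = 321.5 K

T = 321.5 K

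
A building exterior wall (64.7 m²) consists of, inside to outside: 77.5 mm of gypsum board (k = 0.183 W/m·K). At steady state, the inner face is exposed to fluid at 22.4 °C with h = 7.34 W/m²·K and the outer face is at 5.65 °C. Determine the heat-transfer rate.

Q = 1940 W

Treat each layer as a resistance in series:
  R_conv,in = 1/(hA) = 1/(7.34·64.7) = 0.002106 K/W
  R_gypsum board = L/(kA) = 0.0775/(0.183·64.7) = 0.006546 K/W
ΣR = 0.002106 + 0.006546 = 0.008652 K/W
Q = ΔT/ΣR = (22.4 °C − 5.65 °C)/0.008652 = 1940 W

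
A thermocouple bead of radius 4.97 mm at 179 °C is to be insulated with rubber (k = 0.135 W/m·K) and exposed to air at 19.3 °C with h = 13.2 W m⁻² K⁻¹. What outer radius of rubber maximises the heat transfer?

For a sphere, r_cr = 2k_ins/h = 2·0.135/13.2 = 0.0205 m = 2.05 cm

r_cr = 2.05 cm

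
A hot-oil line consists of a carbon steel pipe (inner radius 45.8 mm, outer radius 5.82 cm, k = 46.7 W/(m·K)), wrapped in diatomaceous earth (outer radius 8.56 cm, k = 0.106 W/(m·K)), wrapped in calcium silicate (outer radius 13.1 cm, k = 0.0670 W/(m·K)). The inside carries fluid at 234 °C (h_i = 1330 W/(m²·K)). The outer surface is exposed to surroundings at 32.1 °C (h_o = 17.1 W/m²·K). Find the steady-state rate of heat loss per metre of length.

Q' = 121 W/m

Series thermal resistances, inner to outer:
  R'_conv,in = 1/(2πr h) = 1/(2π·0.0458·1330) = 0.002613 m·K/W
  R'_carbon steel = ln(0.0582/0.0458)/(2πk) = 0.2396/(2π·46.7) = 8.166×10^-4 m·K/W
  R'_diatomaceous earth = ln(0.0856/0.0582)/(2πk) = 0.3858/(2π·0.106) = 0.5793 m·K/W
  R'_calcium silicate = ln(0.131/0.0856)/(2πk) = 0.4255/(2π·0.0670) = 1.011 m·K/W
  R'_conv,out = 1/(2πr h) = 1/(2π·0.131·17.1) = 0.07105 m·K/W
ΣR = 0.002613 + 8.166×10^-4 + 0.5793 + 1.011 + 0.07105 = 1.665 m·K/W
Q' = ΔT/ΣR = (234 °C − 32.1 °C)/1.665 = 121 W/m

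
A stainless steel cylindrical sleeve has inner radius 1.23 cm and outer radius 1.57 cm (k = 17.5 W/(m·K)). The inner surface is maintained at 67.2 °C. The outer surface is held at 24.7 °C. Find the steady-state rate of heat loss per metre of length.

Q' = 2πk·ΔT/ln(r₂/r₁) = 2π × 17.5 × 42.5 / ln(0.0157/0.0123) = 19100 W/m

Q' = 19.1 kW/m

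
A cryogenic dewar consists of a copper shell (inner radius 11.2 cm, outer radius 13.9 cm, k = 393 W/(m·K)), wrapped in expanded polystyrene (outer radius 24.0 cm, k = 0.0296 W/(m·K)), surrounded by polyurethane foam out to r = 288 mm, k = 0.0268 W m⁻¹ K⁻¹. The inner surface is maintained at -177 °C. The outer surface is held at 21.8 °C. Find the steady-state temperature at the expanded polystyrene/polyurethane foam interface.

Series thermal resistances, inner to outer:
  R_copper = (1/0.112 − 1/0.139)/(4πk) = 1.734/(4π·393) = 3.512×10^-4 K/W
  R_expanded polystyrene = (1/0.139 − 1/0.240)/(4πk) = 3.028/(4π·0.0296) = 8.139 K/W
  R_polyurethane foam = (1/0.240 − 1/0.288)/(4πk) = 0.6944/(4π·0.0268) = 2.062 K/W
ΣR = 3.512×10^-4 + 8.139 + 2.062 = 10.20 K/W
Q = ΔT/ΣR = (-177 °C − 21.8 °C)/10.20 = -19.49 W
From the inner boundary to the expanded polystyrene/polyurethane foam interface, ΣR_partial = 8.139 K/W.
T_interface = T_in − Q·ΣR_partial = -177 °C − (-19.49)(8.139) = -18.4 °C

T = -18.4 °C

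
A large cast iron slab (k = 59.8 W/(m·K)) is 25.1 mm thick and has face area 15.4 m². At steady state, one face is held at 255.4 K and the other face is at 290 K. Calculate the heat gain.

Q = 1270 kW

Q = kA·ΔT/L = 59.8 × 15.4 × |255.4 K − 290 K| / 0.0251 = 1.27×10^6 W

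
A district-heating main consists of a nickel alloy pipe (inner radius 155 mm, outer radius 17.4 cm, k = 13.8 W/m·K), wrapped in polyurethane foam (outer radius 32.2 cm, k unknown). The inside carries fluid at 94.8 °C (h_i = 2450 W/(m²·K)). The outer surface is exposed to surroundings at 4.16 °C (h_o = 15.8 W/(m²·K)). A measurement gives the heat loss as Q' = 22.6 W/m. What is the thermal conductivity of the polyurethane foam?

ΣR = ΔT/Q' = |94.8 − 4.16|/22.6 = 4.011 m·K/W
Known resistances:
  R'_conv,in = 1/(2πr h) = 1/(2π·0.155·2450) = 4.191×10^-4 m·K/W
  R'_nickel alloy = ln(0.174/0.155)/(2πk) = 0.1156/(2π·13.8) = 0.001334 m·K/W
  R'_conv,out = 1/(2πr h) = 1/(2π·0.322·15.8) = 0.03128 m·K/W
R_polyurethane foam = ΣR − ΣR_known = 4.011 − 0.03303 = 3.978 m·K/W
ln(r₂/r₁)/(2πk) = 3.978 ⇒ k = 0.6155/(2π·3.978) = 0.0246 W/m·K

k = 0.0246 W/m·K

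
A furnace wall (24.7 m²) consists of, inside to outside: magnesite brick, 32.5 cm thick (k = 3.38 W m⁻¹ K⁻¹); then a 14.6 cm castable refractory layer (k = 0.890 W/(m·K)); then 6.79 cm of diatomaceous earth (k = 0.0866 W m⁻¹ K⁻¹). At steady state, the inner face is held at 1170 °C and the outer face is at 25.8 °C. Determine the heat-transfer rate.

Treat each layer as a resistance in series:
  R_magnesite brick = L/(kA) = 0.325/(3.38·24.7) = 0.003893 K/W
  R_castable refractory = L/(kA) = 0.146/(0.890·24.7) = 0.006641 K/W
  R_diatomaceous earth = L/(kA) = 0.0679/(0.0866·24.7) = 0.03174 K/W
ΣR = 0.003893 + 0.006641 + 0.03174 = 0.04227 K/W
Q = ΔT/ΣR = (1170 °C − 25.8 °C)/0.04227 = 27100 W

Q = 27100 W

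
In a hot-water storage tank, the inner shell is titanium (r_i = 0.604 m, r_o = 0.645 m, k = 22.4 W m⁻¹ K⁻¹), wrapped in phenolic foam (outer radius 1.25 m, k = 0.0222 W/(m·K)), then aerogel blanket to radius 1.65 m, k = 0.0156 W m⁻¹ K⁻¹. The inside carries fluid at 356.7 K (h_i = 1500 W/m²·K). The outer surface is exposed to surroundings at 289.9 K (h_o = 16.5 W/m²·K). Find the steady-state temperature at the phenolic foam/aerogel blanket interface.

T = 307.9 K

Resistance network (inner→outer):
  R_conv,in = 1/(4πr²h) = 1/(4π·0.604²·1500) = 1.454×10^-4 K/W
  R_titanium = (1/0.604 − 1/0.645)/(4πk) = 0.1052/(4π·22.4) = 3.739×10^-4 K/W
  R_phenolic foam = (1/0.645 − 1/1.25)/(4πk) = 0.7504/(4π·0.0222) = 2.690 K/W
  R_aerogel blanket = (1/1.25 − 1/1.65)/(4πk) = 0.1939/(4π·0.0156) = 0.9893 K/W
  R_conv,out = 1/(4πr²h) = 1/(4π·1.65²·16.5) = 0.001771 K/W
ΣR = 1.454×10^-4 + 3.739×10^-4 + 2.690 + 0.9893 + 0.001771 = 3.682 K/W
Q = ΔT/ΣR = (356.7 K − 289.9 K)/3.682 = 18.14 W
From the inner boundary to the phenolic foam/aerogel blanket interface, ΣR_partial = 2.691 K/W.
T_interface = T_in − Q·ΣR_partial = 356.7 K − (18.14)(2.691) = 307.9 K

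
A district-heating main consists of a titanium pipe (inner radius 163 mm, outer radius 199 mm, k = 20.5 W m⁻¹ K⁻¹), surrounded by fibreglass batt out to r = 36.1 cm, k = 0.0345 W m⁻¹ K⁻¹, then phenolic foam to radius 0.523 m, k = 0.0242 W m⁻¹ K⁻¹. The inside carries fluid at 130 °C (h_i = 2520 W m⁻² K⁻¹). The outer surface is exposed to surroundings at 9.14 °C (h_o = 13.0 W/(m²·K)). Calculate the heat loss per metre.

Treat each layer as a resistance in series:
  R'_conv,in = 1/(2πr h) = 1/(2π·0.163·2520) = 3.875×10^-4 m·K/W
  R'_titanium = ln(0.199/0.163)/(2πk) = 0.1996/(2π·20.5) = 0.001549 m·K/W
  R'_fibreglass batt = ln(0.361/0.199)/(2πk) = 0.5956/(2π·0.0345) = 2.747 m·K/W
  R'_phenolic foam = ln(0.523/0.361)/(2πk) = 0.3707/(2π·0.0242) = 2.438 m·K/W
  R'_conv,out = 1/(2πr h) = 1/(2π·0.523·13.0) = 0.02341 m·K/W
ΣR = 3.875×10^-4 + 0.001549 + 2.747 + 2.438 + 0.02341 = 5.210 m·K/W
Q' = ΔT/ΣR = (130 °C − 9.14 °C)/5.210 = 23.2 W/m

Q' = 23.2 W/m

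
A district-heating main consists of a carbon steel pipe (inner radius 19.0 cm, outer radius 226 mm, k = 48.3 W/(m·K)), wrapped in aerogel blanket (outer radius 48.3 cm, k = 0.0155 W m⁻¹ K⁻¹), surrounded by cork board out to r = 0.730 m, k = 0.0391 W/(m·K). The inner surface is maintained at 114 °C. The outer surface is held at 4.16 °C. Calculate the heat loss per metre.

Resistance network (inner→outer):
  R'_carbon steel = ln(0.226/0.190)/(2πk) = 0.1735/(2π·48.3) = 5.717×10^-4 m·K/W
  R'_aerogel blanket = ln(0.483/0.226)/(2πk) = 0.7595/(2π·0.0155) = 7.798 m·K/W
  R'_cork board = ln(0.730/0.483)/(2πk) = 0.4130/(2π·0.0391) = 1.681 m·K/W
ΣR = 5.717×10^-4 + 7.798 + 1.681 = 9.480 m·K/W
Q' = ΔT/ΣR = (114 °C − 4.16 °C)/9.480 = 11.6 W/m

Q' = 11.6 W/m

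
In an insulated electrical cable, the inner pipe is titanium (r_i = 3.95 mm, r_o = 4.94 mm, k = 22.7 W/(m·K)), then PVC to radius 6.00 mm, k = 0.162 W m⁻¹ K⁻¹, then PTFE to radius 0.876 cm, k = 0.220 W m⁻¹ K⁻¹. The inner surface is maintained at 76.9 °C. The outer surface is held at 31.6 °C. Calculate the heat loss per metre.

Series thermal resistances, inner to outer:
  R'_titanium = ln(0.00494/0.00395)/(2πk) = 0.2236/(2π·22.7) = 0.001568 m·K/W
  R'_PVC = ln(0.00600/0.00494)/(2πk) = 0.1944/(2π·0.162) = 0.1910 m·K/W
  R'_PTFE = ln(0.00876/0.00600)/(2πk) = 0.3784/(2π·0.220) = 0.2738 m·K/W
ΣR = 0.001568 + 0.1910 + 0.2738 = 0.4664 m·K/W
Q' = ΔT/ΣR = (76.9 °C − 31.6 °C)/0.4664 = 97.1 W/m

Q' = 97.1 W/m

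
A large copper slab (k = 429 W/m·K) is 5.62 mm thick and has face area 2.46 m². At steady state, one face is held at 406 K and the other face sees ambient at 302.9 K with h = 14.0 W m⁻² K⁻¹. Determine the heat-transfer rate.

Q = 3550 W

Treat each layer as a resistance in series:
  R_copper = L/(kA) = 0.00562/(429·2.46) = 5.325×10^-6 K/W
  R_conv,out = 1/(hA) = 1/(14.0·2.46) = 0.02904 K/W
ΣR = 5.325×10^-6 + 0.02904 = 0.02905 K/W
Q = ΔT/ΣR = (406 K − 302.9 K)/0.02905 = 3550 W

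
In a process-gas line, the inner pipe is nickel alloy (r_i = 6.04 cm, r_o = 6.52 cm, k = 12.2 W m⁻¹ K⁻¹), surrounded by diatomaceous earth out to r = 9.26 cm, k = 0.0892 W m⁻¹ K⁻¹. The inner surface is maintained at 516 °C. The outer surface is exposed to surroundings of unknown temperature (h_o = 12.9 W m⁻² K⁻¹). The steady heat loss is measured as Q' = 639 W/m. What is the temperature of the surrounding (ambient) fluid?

Series resistances:
  R'_nickel alloy = ln(0.0652/0.0604)/(2πk) = 0.07647/(2π·12.2) = 9.976×10^-4 m·K/W
  R'_diatomaceous earth = ln(0.0926/0.0652)/(2πk) = 0.3508/(2π·0.0892) = 0.6260 m·K/W
  R'_conv,out = 1/(2πr h) = 1/(2π·0.0926·12.9) = 0.1332 m·K/W
ΣR = 0.7602 m·K/W
ΔT = Q'·ΣR = 639 × 0.7602 = 485.8 K
Heat flows outward, so T_out = T_in − ΔT = 516 − 485.8 = 30.2 °C

T_out = 30.2 °C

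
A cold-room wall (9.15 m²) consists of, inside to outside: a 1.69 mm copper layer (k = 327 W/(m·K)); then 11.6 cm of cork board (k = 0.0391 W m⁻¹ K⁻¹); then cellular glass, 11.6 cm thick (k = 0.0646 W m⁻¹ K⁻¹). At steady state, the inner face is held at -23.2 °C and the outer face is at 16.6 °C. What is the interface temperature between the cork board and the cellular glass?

Treat each layer as a resistance in series:
  R_copper = L/(kA) = 0.00169/(327·9.15) = 5.648×10^-7 K/W
  R_cork board = L/(kA) = 0.116/(0.0391·9.15) = 0.3242 K/W
  R_cellular glass = L/(kA) = 0.116/(0.0646·9.15) = 0.1962 K/W
ΣR = 5.648×10^-7 + 0.3242 + 0.1962 = 0.5204 K/W
Q = ΔT/ΣR = (-23.2 °C − 16.6 °C)/0.5204 = -76.48 W
From the inner boundary to the cork board/cellular glass interface, ΣR_partial = 0.3242 K/W.
T_interface = T_in − Q·ΣR_partial = -23.2 °C − (-76.48)(0.3242) = 1.59 °C

T = 1.59 °C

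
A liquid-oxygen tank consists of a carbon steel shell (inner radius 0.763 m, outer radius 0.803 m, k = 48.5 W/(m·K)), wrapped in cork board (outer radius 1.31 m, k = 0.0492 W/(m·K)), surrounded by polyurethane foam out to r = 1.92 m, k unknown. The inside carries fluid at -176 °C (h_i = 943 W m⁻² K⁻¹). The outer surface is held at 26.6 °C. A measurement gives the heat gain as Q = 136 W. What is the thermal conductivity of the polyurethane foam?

ΣR = ΔT/Q = |-176 − 26.6|/136 = 1.490 K/W
Known resistances:
  R_conv,in = 1/(4πr²h) = 1/(4π·0.763²·943) = 1.450×10^-4 K/W
  R_carbon steel = (1/0.763 − 1/0.803)/(4πk) = 0.06529/(4π·48.5) = 1.071×10^-4 K/W
  R_cork board = (1/0.803 − 1/1.31)/(4πk) = 0.4820/(4π·0.0492) = 0.7796 K/W
R_polyurethane foam = ΣR − ΣR_known = 1.490 − 0.7799 = 0.7101 K/W
(1/r₁−1/r₂)/(4πk) = 0.7101 ⇒ k = 0.2425/(4π·0.7101) = 0.0272 W/m·K

k = 0.0272 W/m·K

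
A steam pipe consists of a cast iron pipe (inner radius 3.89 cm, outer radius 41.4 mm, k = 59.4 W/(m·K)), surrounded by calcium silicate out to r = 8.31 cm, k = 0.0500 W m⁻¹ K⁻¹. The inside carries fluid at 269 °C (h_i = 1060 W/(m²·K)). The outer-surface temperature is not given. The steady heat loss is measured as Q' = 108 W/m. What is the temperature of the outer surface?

T_out = 29.0 °C

Series resistances:
  R'_conv,in = 1/(2πr h) = 1/(2π·0.0389·1060) = 0.003860 m·K/W
  R'_cast iron = ln(0.0414/0.0389)/(2πk) = 0.06229/(2π·59.4) = 1.669×10^-4 m·K/W
  R'_calcium silicate = ln(0.0831/0.0414)/(2πk) = 0.6968/(2π·0.0500) = 2.218 m·K/W
ΣR = 2.222 m·K/W
ΔT = Q'·ΣR = 108 × 2.222 = 240.0 K
Heat flows outward, so T_out = T_in − ΔT = 269 − 240.0 = 29.0 °C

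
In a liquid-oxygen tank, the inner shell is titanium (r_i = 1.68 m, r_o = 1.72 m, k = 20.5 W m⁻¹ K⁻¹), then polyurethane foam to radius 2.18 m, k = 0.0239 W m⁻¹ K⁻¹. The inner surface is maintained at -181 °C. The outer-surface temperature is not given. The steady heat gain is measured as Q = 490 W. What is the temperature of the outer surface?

T_out = 19.2 °C

Series resistances:
  R_titanium = (1/1.68 − 1/1.72)/(4πk) = 0.01384/(4π·20.5) = 5.374×10^-5 K/W
  R_polyurethane foam = (1/1.72 − 1/2.18)/(4πk) = 0.1227/(4π·0.0239) = 0.4085 K/W
ΣR = 0.4085 K/W
ΔT = Q·ΣR = 490 × 0.4085 = 200.2 K
Heat flows inward, so T_out = T_in + ΔT = -181 + 200.2 = 19.2 °C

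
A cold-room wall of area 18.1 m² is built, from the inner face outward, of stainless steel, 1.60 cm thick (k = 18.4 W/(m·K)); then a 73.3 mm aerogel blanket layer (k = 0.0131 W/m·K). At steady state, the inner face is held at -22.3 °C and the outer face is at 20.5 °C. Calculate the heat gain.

Q = 138 W

Treat each layer as a resistance in series:
  R_stainless steel = L/(kA) = 0.0160/(18.4·18.1) = 4.804×10^-5 K/W
  R_aerogel blanket = L/(kA) = 0.0733/(0.0131·18.1) = 0.3091 K/W
ΣR = 4.804×10^-5 + 0.3091 = 0.3091 K/W
Q = ΔT/ΣR = (-22.3 °C − 20.5 °C)/0.3091 = -138 W
(Negative Q ⇒ heat flows inward; heat gain = 138 W.)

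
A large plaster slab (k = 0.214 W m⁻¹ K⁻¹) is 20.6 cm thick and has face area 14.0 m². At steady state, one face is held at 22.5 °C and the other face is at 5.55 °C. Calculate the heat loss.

Q = 247 W

Q = kA·ΔT/L = 0.214 × 14.0 × |22.5 °C − 5.55 °C| / 0.206 = 247 W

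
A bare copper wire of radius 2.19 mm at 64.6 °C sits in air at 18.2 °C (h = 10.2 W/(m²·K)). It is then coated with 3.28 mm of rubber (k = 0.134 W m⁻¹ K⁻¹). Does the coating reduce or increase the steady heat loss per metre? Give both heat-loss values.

Critical radius for a cylinder: r_cr = k/h = 0.0131 m = 1.31 cm.
Outer radius after coating: r₂ = 0.00219 + 0.00328 = 0.00547 m.
Since r₁ < r_cr and r₂ ≤ r_cr, the coating moves toward the maximum at r_cr — heat loss rises.
Bare: R = 1/(2πr₁h) = 7.125 m·K/W; Q = 46.4/7.125 = 6.51 W/m.
Coated: R = R_cond + R_conv = 3.940 m·K/W; Q = 46.4/3.940 = 11.8 W/m.

increases: 6.51 → 11.8 W/m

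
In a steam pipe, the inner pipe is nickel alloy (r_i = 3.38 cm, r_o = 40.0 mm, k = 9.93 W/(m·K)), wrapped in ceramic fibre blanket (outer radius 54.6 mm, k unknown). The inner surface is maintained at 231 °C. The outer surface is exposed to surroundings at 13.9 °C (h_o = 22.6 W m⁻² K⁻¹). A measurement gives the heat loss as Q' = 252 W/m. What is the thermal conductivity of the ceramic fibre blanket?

k = 0.0679 W/m·K

ΣR = ΔT/Q' = |231 − 13.9|/252 = 0.8615 m·K/W
Known resistances:
  R'_nickel alloy = ln(0.0400/0.0338)/(2πk) = 0.1684/(2π·9.93) = 0.002699 m·K/W
  R'_conv,out = 1/(2πr h) = 1/(2π·0.0546·22.6) = 0.1290 m·K/W
R_ceramic fibre blanket = ΣR − ΣR_known = 0.8615 − 0.1317 = 0.7298 m·K/W
ln(r₂/r₁)/(2πk) = 0.7298 ⇒ k = 0.3112/(2π·0.7298) = 0.0679 W/m·K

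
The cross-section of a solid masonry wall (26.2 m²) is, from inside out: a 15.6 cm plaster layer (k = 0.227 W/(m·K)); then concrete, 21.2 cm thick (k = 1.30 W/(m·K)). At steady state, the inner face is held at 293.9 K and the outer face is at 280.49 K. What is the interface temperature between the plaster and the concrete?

Treat each layer as a resistance in series:
  R_plaster = L/(kA) = 0.156/(0.227·26.2) = 0.02623 K/W
  R_concrete = L/(kA) = 0.212/(1.30·26.2) = 0.006224 K/W
ΣR = 0.02623 + 0.006224 = 0.03245 K/W
Q = ΔT/ΣR = (293.9 K − 280.49 K)/0.03245 = 413.3 W
From the inner boundary to the plaster/concrete interface, ΣR_partial = 0.02623 K/W.
T_interface = T_in − Q·ΣR_partial = 293.9 K − (413.3)(0.02623) = 283.1 K

T = 283.1 K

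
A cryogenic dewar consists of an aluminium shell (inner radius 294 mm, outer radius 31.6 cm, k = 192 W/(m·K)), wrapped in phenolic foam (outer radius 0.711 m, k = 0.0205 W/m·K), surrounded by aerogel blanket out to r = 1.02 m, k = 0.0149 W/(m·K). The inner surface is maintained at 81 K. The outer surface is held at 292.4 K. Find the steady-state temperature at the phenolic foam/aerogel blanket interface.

T = 239.5 K

Resistance network (inner→outer):
  R_aluminium = (1/0.294 − 1/0.316)/(4πk) = 0.2368/(4π·192) = 9.815×10^-5 K/W
  R_phenolic foam = (1/0.316 − 1/0.711)/(4πk) = 1.758/(4π·0.0205) = 6.825 K/W
  R_aerogel blanket = (1/0.711 − 1/1.02)/(4πk) = 0.4261/(4π·0.0149) = 2.276 K/W
ΣR = 9.815×10^-5 + 6.825 + 2.276 = 9.101 K/W
Q = ΔT/ΣR = (81 K − 292.4 K)/9.101 = -23.23 W
From the inner boundary to the phenolic foam/aerogel blanket interface, ΣR_partial = 6.825 K/W.
T_interface = T_in − Q·ΣR_partial = 81 K − (-23.23)(6.825) = 239.5 K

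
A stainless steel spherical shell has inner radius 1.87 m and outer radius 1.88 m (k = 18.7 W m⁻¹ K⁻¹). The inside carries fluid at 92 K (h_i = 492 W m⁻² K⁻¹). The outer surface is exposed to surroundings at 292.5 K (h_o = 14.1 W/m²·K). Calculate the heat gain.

Resistance network (inner→outer):
  R_conv,in = 1/(4πr²h) = 1/(4π·1.87²·492) = 4.625×10^-5 K/W
  R_stainless steel = (1/1.87 − 1/1.88)/(4πk) = 0.002844/(4π·18.7) = 1.210×10^-5 K/W
  R_conv,out = 1/(4πr²h) = 1/(4π·1.88²·14.1) = 0.001597 K/W
ΣR = 4.625×10^-5 + 1.210×10^-5 + 0.001597 = 0.001655 K/W
Q = ΔT/ΣR = (92 K − 292.5 K)/0.001655 = -1.21×10^5 W
(Negative Q ⇒ heat flows inward; heat gain = 1.21×10^5 W.)

Q = 121 kW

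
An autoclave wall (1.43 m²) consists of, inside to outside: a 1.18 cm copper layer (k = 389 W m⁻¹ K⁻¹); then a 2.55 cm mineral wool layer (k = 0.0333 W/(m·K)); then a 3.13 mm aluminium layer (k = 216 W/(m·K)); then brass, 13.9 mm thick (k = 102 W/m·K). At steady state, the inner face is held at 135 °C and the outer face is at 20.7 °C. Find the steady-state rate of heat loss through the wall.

Treat each layer as a resistance in series:
  R_copper = L/(kA) = 0.0118/(389·1.43) = 2.121×10^-5 K/W
  R_mineral wool = L/(kA) = 0.0255/(0.0333·1.43) = 0.5355 K/W
  R_aluminium = L/(kA) = 0.00313/(216·1.43) = 1.013×10^-5 K/W
  R_brass = L/(kA) = 0.0139/(102·1.43) = 9.530×10^-5 K/W
ΣR = 2.121×10^-5 + 0.5355 + 1.013×10^-5 + 9.530×10^-5 = 0.5356 K/W
Q = ΔT/ΣR = (135 °C − 20.7 °C)/0.5356 = 213 W

Q = 213 W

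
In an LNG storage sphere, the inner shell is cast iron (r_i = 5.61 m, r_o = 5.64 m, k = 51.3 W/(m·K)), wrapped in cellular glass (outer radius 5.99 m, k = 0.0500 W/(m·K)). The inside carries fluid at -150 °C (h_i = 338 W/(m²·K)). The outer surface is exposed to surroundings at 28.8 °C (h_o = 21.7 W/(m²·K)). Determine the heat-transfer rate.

Q = 10.8 kW

Resistance network (inner→outer):
  R_conv,in = 1/(4πr²h) = 1/(4π·5.61²·338) = 7.481×10^-6 K/W
  R_cast iron = (1/5.61 − 1/5.64)/(4πk) = 9.482×10^-4/(4π·51.3) = 1.471×10^-6 K/W
  R_cellular glass = (1/5.64 − 1/5.99)/(4πk) = 0.01036/(4π·0.0500) = 0.01649 K/W
  R_conv,out = 1/(4πr²h) = 1/(4π·5.99²·21.7) = 1.022×10^-4 K/W
ΣR = 7.481×10^-6 + 1.471×10^-6 + 0.01649 + 1.022×10^-4 = 0.01660 K/W
Q = ΔT/ΣR = (-150 °C − 28.8 °C)/0.01660 = -10800 W
(Negative Q ⇒ heat flows inward; heat gain = 10800 W.)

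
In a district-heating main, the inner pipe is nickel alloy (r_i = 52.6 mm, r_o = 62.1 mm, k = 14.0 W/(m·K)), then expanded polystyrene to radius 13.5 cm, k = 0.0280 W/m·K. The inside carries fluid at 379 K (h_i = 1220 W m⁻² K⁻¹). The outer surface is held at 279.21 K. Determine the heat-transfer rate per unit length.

Q' = 22.6 W/m

Treat each layer as a resistance in series:
  R'_conv,in = 1/(2πr h) = 1/(2π·0.0526·1220) = 0.002480 m·K/W
  R'_nickel alloy = ln(0.0621/0.0526)/(2πk) = 0.1660/(2π·14.0) = 0.001887 m·K/W
  R'_expanded polystyrene = ln(0.135/0.0621)/(2πk) = 0.7765/(2π·0.0280) = 4.414 m·K/W
ΣR = 0.002480 + 0.001887 + 4.414 = 4.418 m·K/W
Q' = ΔT/ΣR = (379 K − 279.21 K)/4.418 = 22.6 W/m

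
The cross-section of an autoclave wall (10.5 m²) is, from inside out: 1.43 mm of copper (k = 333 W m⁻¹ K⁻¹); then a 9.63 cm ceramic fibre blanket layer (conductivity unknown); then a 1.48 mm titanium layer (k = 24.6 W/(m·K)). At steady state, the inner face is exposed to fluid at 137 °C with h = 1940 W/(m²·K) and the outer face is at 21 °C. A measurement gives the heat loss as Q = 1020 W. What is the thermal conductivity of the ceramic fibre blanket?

k = 0.0807 W/m·K

ΣR = ΔT/Q = |137 − 21|/1020 = 0.1137 K/W
Known resistances:
  R_conv,in = 1/(hA) = 1/(1940·10.5) = 4.909×10^-5 K/W
  R_copper = L/(kA) = 0.00143/(333·10.5) = 4.090×10^-7 K/W
  R_titanium = L/(kA) = 0.00148/(24.6·10.5) = 5.730×10^-6 K/W
R_ceramic fibre blanket = ΣR − ΣR_known = 0.1137 − 5.523×10^-5 = 0.1136 K/W
L/(kA) = 0.1136 ⇒ k = 0.0963/(0.1136·10.5) = 0.0807 W/m·K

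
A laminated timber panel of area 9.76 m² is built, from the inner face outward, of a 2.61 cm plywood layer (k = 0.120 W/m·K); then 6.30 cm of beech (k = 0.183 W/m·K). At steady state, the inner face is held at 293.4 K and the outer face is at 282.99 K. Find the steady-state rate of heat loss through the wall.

Resistance network (inner→outer):
  R_plywood = L/(kA) = 0.0261/(0.120·9.76) = 0.02228 K/W
  R_beech = L/(kA) = 0.0630/(0.183·9.76) = 0.03527 K/W
ΣR = 0.02228 + 0.03527 = 0.05755 K/W
Q = ΔT/ΣR = (293.4 K − 282.99 K)/0.05755 = 181 W

Q = 181 W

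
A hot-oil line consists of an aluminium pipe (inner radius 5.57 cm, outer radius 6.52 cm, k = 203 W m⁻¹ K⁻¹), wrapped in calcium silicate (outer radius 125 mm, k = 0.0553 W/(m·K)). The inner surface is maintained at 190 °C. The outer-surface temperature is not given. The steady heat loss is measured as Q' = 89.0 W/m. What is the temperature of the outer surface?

Sum the resistances:
  R'_aluminium = ln(0.0652/0.0557)/(2πk) = 0.1575/(2π·203) = 1.235×10^-4 m·K/W
  R'_calcium silicate = ln(0.125/0.0652)/(2πk) = 0.6509/(2π·0.0553) = 1.873 m·K/W
ΣR = 1.873 m·K/W
ΔT = Q'·ΣR = 89.0 × 1.873 = 166.7 K
Heat flows outward, so T_out = T_in − ΔT = 190 − 166.7 = 23.3 °C

T_out = 23.3 °C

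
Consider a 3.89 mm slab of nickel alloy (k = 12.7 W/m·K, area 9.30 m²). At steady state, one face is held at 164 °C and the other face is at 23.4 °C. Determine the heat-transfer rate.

Q = kA·ΔT/L = 12.7 × 9.30 × |164 °C − 23.4 °C| / 0.00389 = 4.27×10^6 W

Q = 4.27×10^6 W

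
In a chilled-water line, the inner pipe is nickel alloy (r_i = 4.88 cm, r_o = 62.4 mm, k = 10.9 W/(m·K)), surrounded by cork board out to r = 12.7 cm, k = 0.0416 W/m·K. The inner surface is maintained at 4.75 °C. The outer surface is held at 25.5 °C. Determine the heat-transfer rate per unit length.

Resistance network (inner→outer):
  R'_nickel alloy = ln(0.0624/0.0488)/(2πk) = 0.2458/(2π·10.9) = 0.003590 m·K/W
  R'_cork board = ln(0.127/0.0624)/(2πk) = 0.7106/(2π·0.0416) = 2.719 m·K/W
ΣR = 0.003590 + 2.719 = 2.723 m·K/W
Q' = ΔT/ΣR = (4.75 °C − 25.5 °C)/2.723 = -7.62 W/m
(Negative Q' ⇒ heat flows inward; heat gain = 7.62 W/m.)

Q' = 7.62 W/m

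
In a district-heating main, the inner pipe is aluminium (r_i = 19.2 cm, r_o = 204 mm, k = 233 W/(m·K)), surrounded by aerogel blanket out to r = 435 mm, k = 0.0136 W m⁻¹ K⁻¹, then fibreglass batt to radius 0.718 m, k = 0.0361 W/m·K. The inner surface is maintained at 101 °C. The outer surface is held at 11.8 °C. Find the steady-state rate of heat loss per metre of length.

Series thermal resistances, inner to outer:
  R'_aluminium = ln(0.204/0.192)/(2πk) = 0.06062/(2π·233) = 4.141×10^-5 m·K/W
  R'_aerogel blanket = ln(0.435/0.204)/(2πk) = 0.7572/(2π·0.0136) = 8.861 m·K/W
  R'_fibreglass batt = ln(0.718/0.435)/(2πk) = 0.5011/(2π·0.0361) = 2.209 m·K/W
ΣR = 4.141×10^-5 + 8.861 + 2.209 = 11.07 m·K/W
Q' = ΔT/ΣR = (101 °C − 11.8 °C)/11.07 = 8.06 W/m

Q' = 8.06 W/m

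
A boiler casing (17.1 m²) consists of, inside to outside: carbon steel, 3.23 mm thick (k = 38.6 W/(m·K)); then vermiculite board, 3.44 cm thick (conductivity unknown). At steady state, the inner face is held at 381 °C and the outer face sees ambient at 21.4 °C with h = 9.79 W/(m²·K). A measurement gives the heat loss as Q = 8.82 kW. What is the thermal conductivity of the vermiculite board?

ΣR = ΔT/Q = |381 − 21.4|/8820 = 0.04077 K/W
Known resistances:
  R_carbon steel = L/(kA) = 0.00323/(38.6·17.1) = 4.893×10^-6 K/W
  R_conv,out = 1/(hA) = 1/(9.79·17.1) = 0.005973 K/W
R_vermiculite board = ΣR − ΣR_known = 0.04077 − 0.005978 = 0.03479 K/W
L/(kA) = 0.03479 ⇒ k = 0.0344/(0.03479·17.1) = 0.0578 W/m·K

k = 0.0578 W/m·K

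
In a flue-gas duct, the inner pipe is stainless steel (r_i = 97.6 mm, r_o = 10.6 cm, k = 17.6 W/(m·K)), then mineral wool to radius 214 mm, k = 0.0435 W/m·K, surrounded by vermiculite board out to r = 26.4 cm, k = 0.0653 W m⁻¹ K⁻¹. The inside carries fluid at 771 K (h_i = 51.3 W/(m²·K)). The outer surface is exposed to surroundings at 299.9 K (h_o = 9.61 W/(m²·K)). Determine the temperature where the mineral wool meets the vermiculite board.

Resistance network (inner→outer):
  R'_conv,in = 1/(2πr h) = 1/(2π·0.0976·51.3) = 0.03179 m·K/W
  R'_stainless steel = ln(0.106/0.0976)/(2πk) = 0.08256/(2π·17.6) = 7.466×10^-4 m·K/W
  R'_mineral wool = ln(0.214/0.106)/(2πk) = 0.7025/(2π·0.0435) = 2.570 m·K/W
  R'_vermiculite board = ln(0.264/0.214)/(2πk) = 0.2100/(2π·0.0653) = 0.5118 m·K/W
  R'_conv,out = 1/(2πr h) = 1/(2π·0.264·9.61) = 0.06273 m·K/W
ΣR = 0.03179 + 7.466×10^-4 + 2.570 + 0.5118 + 0.06273 = 3.177 m·K/W
Q' = ΔT/ΣR = (771 K − 299.9 K)/3.177 = 148.3 W/m
From the inner boundary to the mineral wool/vermiculite board interface, ΣR_partial = 2.603 m·K/W.
T_interface = T_in − Q'·ΣR_partial = 771 K − (148.3)(2.603) = 385 K

T = 385 K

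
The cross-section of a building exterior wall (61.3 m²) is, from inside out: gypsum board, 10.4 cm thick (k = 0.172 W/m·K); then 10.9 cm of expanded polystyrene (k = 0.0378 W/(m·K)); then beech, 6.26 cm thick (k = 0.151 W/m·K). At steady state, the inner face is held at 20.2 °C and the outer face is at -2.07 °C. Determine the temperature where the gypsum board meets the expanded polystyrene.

T = 16.7 °C

Treat each layer as a resistance in series:
  R_gypsum board = L/(kA) = 0.104/(0.172·61.3) = 0.009864 K/W
  R_expanded polystyrene = L/(kA) = 0.109/(0.0378·61.3) = 0.04704 K/W
  R_beech = L/(kA) = 0.0626/(0.151·61.3) = 0.006763 K/W
ΣR = 0.009864 + 0.04704 + 0.006763 = 0.06367 K/W
Q = ΔT/ΣR = (20.2 °C − -2.07 °C)/0.06367 = 349.8 W
From the inner boundary to the gypsum board/expanded polystyrene interface, ΣR_partial = 0.009864 K/W.
T_interface = T_in − Q·ΣR_partial = 20.2 °C − (349.8)(0.009864) = 16.7 °C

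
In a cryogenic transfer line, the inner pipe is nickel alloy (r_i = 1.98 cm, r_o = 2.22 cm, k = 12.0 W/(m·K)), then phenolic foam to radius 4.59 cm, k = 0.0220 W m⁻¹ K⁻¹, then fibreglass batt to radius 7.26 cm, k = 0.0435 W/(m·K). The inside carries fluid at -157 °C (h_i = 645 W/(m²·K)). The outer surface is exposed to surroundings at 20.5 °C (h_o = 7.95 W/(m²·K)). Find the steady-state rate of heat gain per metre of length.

Treat each layer as a resistance in series:
  R'_conv,in = 1/(2πr h) = 1/(2π·0.0198·645) = 0.01246 m·K/W
  R'_nickel alloy = ln(0.0222/0.0198)/(2πk) = 0.1144/(2π·12.0) = 0.001517 m·K/W
  R'_phenolic foam = ln(0.0459/0.0222)/(2πk) = 0.7264/(2π·0.0220) = 5.255 m·K/W
  R'_fibreglass batt = ln(0.0726/0.0459)/(2πk) = 0.4585/(2π·0.0435) = 1.678 m·K/W
  R'_conv,out = 1/(2πr h) = 1/(2π·0.0726·7.95) = 0.2758 m·K/W
ΣR = 0.01246 + 0.001517 + 5.255 + 1.678 + 0.2758 = 7.223 m·K/W
Q' = ΔT/ΣR = (-157 °C − 20.5 °C)/7.223 = -24.6 W/m
(Negative Q' ⇒ heat flows inward; heat gain = 24.6 W/m.)

Q' = 24.6 W/m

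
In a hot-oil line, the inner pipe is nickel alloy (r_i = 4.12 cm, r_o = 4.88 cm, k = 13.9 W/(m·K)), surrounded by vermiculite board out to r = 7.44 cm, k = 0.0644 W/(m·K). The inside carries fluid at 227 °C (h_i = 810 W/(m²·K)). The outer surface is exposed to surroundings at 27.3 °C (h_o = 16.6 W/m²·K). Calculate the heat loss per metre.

Resistance network (inner→outer):
  R'_conv,in = 1/(2πr h) = 1/(2π·0.0412·810) = 0.004769 m·K/W
  R'_nickel alloy = ln(0.0488/0.0412)/(2πk) = 0.1693/(2π·13.9) = 0.001938 m·K/W
  R'_vermiculite board = ln(0.0744/0.0488)/(2πk) = 0.4217/(2π·0.0644) = 1.042 m·K/W
  R'_conv,out = 1/(2πr h) = 1/(2π·0.0744·16.6) = 0.1289 m·K/W
ΣR = 0.004769 + 0.001938 + 1.042 + 0.1289 = 1.178 m·K/W
Q' = ΔT/ΣR = (227 °C − 27.3 °C)/1.178 = 170 W/m

Q' = 170 W/m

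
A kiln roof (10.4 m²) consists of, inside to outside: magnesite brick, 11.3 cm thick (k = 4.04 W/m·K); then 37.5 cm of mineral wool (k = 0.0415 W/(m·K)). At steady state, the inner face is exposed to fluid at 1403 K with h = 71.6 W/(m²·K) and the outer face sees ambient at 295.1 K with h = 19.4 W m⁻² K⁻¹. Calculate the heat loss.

Q = 1260 W

Treat each layer as a resistance in series:
  R_conv,in = 1/(hA) = 1/(71.6·10.4) = 0.001343 K/W
  R_magnesite brick = L/(kA) = 0.113/(4.04·10.4) = 0.002689 K/W
  R_mineral wool = L/(kA) = 0.375/(0.0415·10.4) = 0.8689 K/W
  R_conv,out = 1/(hA) = 1/(19.4·10.4) = 0.004956 K/W
ΣR = 0.001343 + 0.002689 + 0.8689 + 0.004956 = 0.8779 K/W
Q = ΔT/ΣR = (1403 K − 295.1 K)/0.8779 = 1260 W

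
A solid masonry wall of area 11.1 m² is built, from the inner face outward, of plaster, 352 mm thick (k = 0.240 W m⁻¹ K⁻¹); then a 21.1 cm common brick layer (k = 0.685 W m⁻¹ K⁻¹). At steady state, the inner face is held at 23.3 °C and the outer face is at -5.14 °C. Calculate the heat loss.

Q = 178 W

Series thermal resistances, inner to outer:
  R_plaster = L/(kA) = 0.352/(0.240·11.1) = 0.1321 K/W
  R_common brick = L/(kA) = 0.211/(0.685·11.1) = 0.02775 K/W
ΣR = 0.1321 + 0.02775 = 0.1598 K/W
Q = ΔT/ΣR = (23.3 °C − -5.14 °C)/0.1598 = 178 W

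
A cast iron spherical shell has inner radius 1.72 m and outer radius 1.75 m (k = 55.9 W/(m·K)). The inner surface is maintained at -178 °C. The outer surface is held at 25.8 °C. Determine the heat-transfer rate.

Q = 4πk·ΔT/(1/r₁ − 1/r₂) = 4π × 55.9 × 203.8 / (1/1.72 − 1/1.75) = 1.44×10^7 W

Q = 14400 kW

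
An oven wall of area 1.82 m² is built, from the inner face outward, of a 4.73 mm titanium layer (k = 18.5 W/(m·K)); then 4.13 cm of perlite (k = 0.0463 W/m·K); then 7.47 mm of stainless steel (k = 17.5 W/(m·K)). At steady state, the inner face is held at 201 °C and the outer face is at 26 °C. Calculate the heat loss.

Series thermal resistances, inner to outer:
  R_titanium = L/(kA) = 0.00473/(18.5·1.82) = 1.405×10^-4 K/W
  R_perlite = L/(kA) = 0.0413/(0.0463·1.82) = 0.4901 K/W
  R_stainless steel = L/(kA) = 0.00747/(17.5·1.82) = 2.345×10^-4 K/W
ΣR = 1.405×10^-4 + 0.4901 + 2.345×10^-4 = 0.4905 K/W
Q = ΔT/ΣR = (201 °C − 26 °C)/0.4905 = 357 W

Q = 357 W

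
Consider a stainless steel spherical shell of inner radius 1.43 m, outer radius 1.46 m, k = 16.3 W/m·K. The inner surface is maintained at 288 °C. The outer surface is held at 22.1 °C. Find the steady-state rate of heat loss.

Q = 4πk·ΔT/(1/r₁ − 1/r₂) = 4π × 16.3 × 265.9 / (1/1.43 − 1/1.46) = 3.79×10^6 W

Q = 3790 kW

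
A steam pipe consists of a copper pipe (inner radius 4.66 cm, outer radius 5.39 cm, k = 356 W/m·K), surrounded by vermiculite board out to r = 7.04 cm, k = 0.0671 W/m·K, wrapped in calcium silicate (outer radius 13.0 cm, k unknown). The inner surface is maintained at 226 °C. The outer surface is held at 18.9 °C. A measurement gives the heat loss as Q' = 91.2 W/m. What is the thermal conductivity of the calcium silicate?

k = 0.0596 W/m·K

ΣR = ΔT/Q' = |226 − 18.9|/91.2 = 2.271 m·K/W
Known resistances:
  R'_copper = ln(0.0539/0.0466)/(2πk) = 0.1455/(2π·356) = 6.506×10^-5 m·K/W
  R'_vermiculite board = ln(0.0704/0.0539)/(2πk) = 0.2671/(2π·0.0671) = 0.6334 m·K/W
R_calcium silicate = ΣR − ΣR_known = 2.271 − 0.6335 = 1.637 m·K/W
ln(r₂/r₁)/(2πk) = 1.637 ⇒ k = 0.6133/(2π·1.637) = 0.0596 W/m·K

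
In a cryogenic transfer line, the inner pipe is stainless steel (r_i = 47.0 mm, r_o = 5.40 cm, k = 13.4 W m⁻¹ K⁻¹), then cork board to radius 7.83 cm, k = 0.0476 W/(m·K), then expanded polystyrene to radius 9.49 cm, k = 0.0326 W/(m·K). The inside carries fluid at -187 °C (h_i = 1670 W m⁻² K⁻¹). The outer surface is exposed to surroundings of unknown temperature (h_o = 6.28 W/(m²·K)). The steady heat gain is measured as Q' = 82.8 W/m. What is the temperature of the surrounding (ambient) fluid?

Sum the resistances:
  R'_conv,in = 1/(2πr h) = 1/(2π·0.0470·1670) = 0.002028 m·K/W
  R'_stainless steel = ln(0.0540/0.0470)/(2πk) = 0.1388/(2π·13.4) = 0.001649 m·K/W
  R'_cork board = ln(0.0783/0.0540)/(2πk) = 0.3716/(2π·0.0476) = 1.242 m·K/W
  R'_expanded polystyrene = ln(0.0949/0.0783)/(2πk) = 0.1923/(2π·0.0326) = 0.9387 m·K/W
  R'_conv,out = 1/(2πr h) = 1/(2π·0.0949·6.28) = 0.2671 m·K/W
ΣR = 2.452 m·K/W
ΔT = Q'·ΣR = 82.8 × 2.452 = 203.0 K
Heat flows inward, so T_out = T_in + ΔT = -187 + 203.0 = 16.0 °C

T_out = 16.0 °C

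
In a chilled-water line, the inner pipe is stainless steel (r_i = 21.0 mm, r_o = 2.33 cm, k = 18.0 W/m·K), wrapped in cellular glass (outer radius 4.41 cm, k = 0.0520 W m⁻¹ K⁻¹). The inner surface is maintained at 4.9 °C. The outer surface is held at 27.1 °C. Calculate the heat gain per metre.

Treat each layer as a resistance in series:
  R'_stainless steel = ln(0.0233/0.0210)/(2πk) = 0.1039/(2π·18.0) = 9.190×10^-4 m·K/W
  R'_cellular glass = ln(0.0441/0.0233)/(2πk) = 0.6380/(2π·0.0520) = 1.953 m·K/W
ΣR = 9.190×10^-4 + 1.953 = 1.954 m·K/W
Q' = ΔT/ΣR = (4.9 °C − 27.1 °C)/1.954 = -11.4 W/m
(Negative Q' ⇒ heat flows inward; heat gain = 11.4 W/m.)

Q' = 11.4 W/m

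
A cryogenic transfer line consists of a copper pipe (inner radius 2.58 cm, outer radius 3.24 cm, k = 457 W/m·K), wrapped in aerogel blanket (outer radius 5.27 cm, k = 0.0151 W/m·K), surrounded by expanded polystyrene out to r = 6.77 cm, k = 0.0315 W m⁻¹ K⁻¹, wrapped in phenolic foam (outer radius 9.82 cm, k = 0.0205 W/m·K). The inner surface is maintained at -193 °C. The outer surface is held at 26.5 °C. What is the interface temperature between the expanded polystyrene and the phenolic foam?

T = -41.8 °C

Series thermal resistances, inner to outer:
  R'_copper = ln(0.0324/0.0258)/(2πk) = 0.2278/(2π·457) = 7.933×10^-5 m·K/W
  R'_aerogel blanket = ln(0.0527/0.0324)/(2πk) = 0.4865/(2π·0.0151) = 5.127 m·K/W
  R'_expanded polystyrene = ln(0.0677/0.0527)/(2πk) = 0.2505/(2π·0.0315) = 1.266 m·K/W
  R'_phenolic foam = ln(0.0982/0.0677)/(2πk) = 0.3719/(2π·0.0205) = 2.887 m·K/W
ΣR = 7.933×10^-5 + 5.127 + 1.266 + 2.887 = 9.280 m·K/W
Q' = ΔT/ΣR = (-193 °C − 26.5 °C)/9.280 = -23.65 W/m
From the inner boundary to the expanded polystyrene/phenolic foam interface, ΣR_partial = 6.393 m·K/W.
T_interface = T_in − Q'·ΣR_partial = -193 °C − (-23.65)(6.393) = -41.8 °C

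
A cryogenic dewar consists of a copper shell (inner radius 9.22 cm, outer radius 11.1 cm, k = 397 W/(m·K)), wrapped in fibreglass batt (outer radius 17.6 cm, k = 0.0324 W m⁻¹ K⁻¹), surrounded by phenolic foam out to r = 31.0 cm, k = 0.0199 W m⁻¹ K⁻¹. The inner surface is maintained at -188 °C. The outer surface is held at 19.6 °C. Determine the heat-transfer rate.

Treat each layer as a resistance in series:
  R_copper = (1/0.0922 − 1/0.111)/(4πk) = 1.837/(4π·397) = 3.682×10^-4 K/W
  R_fibreglass batt = (1/0.111 − 1/0.176)/(4πk) = 3.327/(4π·0.0324) = 8.172 K/W
  R_phenolic foam = (1/0.176 − 1/0.310)/(4πk) = 2.456/(4π·0.0199) = 9.821 K/W
ΣR = 3.682×10^-4 + 8.172 + 9.821 = 17.99 K/W
Q = ΔT/ΣR = (-188 °C − 19.6 °C)/17.99 = -11.5 W
(Negative Q ⇒ heat flows inward; heat gain = 11.5 W.)

Q = 11.5 W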